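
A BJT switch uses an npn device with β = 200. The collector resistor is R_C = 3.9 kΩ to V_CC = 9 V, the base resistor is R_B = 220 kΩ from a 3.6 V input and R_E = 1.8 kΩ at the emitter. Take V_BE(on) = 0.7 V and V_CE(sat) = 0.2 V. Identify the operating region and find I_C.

Assume active. Base-emitter loop: I_B = (V_BB − V_BE)/(R_B + (β+1)R_E) = (3.6 − 0.7)/(220 + 201×1.8) = 0.00498 mA.
I_C = β·I_B = 200×0.00498 = 0.997 mA.
V_CE = V_CC − I_C·R_C − I_E·R_E = 9 − 0.997×3.9 − 1×1.8 = 3.31 V > V_CE(sat), so the active-region assumption holds.

active; I_C ≈ 1 mA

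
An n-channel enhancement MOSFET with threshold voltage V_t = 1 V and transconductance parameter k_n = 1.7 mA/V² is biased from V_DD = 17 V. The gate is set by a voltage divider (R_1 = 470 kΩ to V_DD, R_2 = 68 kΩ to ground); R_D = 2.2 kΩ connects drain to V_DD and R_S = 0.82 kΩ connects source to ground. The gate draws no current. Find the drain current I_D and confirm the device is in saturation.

V_G = V_DD·R_2/(R_1+R_2) = 17×68/538 = 2.15 V.
Assume saturation: I_D = (k_n/2)(V_GS − V_t)² with V_GS = V_G − I_D·R_S = 2.15 − 0.82·I_D.
Substituting gives 0.572·I_D² − 2.6·I_D + 1.12 = 0, with roots I_D = 0.482 or 4.07 mA.
The root I_D = 4.07 mA gives V_GS = -1.19 V ≤ V_t, so take I_D = 0.482 mA.
Then V_GS = 1.75 V and V_DS = V_DD − I_D(R_D+R_S) = 17 − 0.482×3.02 = 15.5 V.
Saturation requires V_DS ≥ V_GS − V_t = 0.753 V; 15.5 ≥ 0.753 ✓.

I_D ≈ 0.48 mA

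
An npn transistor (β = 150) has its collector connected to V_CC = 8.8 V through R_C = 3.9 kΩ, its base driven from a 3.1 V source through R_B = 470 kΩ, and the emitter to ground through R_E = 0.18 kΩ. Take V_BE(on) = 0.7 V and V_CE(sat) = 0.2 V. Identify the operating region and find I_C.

Assume active. Base-emitter loop: I_B = (V_BB − V_BE)/(R_B + (β+1)R_E) = (3.1 − 0.7)/(470 + 151×0.18) = 0.00483 mA.
I_C = β·I_B = 150×0.00483 = 0.724 mA.
V_CE = V_CC − I_C·R_C − I_E·R_E = 8.8 − 0.724×3.9 − 0.729×0.18 = 5.84 V > V_CE(sat), so the active-region assumption holds.

active; I_C ≈ 0.72 mA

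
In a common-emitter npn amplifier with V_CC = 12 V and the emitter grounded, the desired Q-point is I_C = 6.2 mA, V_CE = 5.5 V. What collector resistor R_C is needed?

Collector loop: V_CC = I_C·R_C + V_CE.
R_C = (V_CC − V_CE)/I_C = (12 − 5.5)/6.2 = 1.05 kΩ.

R_C ≈ 1 kΩ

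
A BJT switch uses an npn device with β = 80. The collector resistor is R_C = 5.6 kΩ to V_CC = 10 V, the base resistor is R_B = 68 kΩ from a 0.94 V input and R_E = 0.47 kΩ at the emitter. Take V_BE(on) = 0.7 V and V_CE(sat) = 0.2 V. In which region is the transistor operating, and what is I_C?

Assume active. Base-emitter loop: I_B = (V_BB − V_BE)/(R_B + (β+1)R_E) = (0.94 − 0.7)/(68 + 81×0.47) = 0.00226 mA.
I_C = β·I_B = 80×0.00226 = 0.181 mA.
V_CE = V_CC − I_C·R_C − I_E·R_E = 10 − 0.181×5.6 − 0.183×0.47 = 8.9 V > V_CE(sat), so the active-region assumption holds.

active; I_C ≈ 0.18 mA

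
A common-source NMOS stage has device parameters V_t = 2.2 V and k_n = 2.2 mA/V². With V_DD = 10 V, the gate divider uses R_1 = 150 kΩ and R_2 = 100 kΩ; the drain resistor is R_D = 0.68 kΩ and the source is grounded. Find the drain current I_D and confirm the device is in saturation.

V_G = V_DD·R_2/(R_1+R_2) = 10×100/250 = 4 V. With the source grounded, V_GS = V_G = 4 V.
Assume saturation: I_D = (k_n/2)(V_GS − V_t)² = (2.2/2)×(4 − 2.2)² = 1.1×1.8² = 3.56 mA.
V_DS = V_DD − I_D·R_D = 10 − 3.56×0.68 = 7.58 V.
Saturation requires V_DS ≥ V_GS − V_t = 1.8 V; 7.58 ≥ 1.8 ✓.

I_D ≈ 3.6 mA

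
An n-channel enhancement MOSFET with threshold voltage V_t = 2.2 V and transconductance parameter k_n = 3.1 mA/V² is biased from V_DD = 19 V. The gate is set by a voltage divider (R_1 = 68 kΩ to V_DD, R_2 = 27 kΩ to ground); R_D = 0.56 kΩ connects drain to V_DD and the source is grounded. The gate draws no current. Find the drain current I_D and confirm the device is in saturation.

I_D ≈ 16 mA

V_G = V_DD·R_2/(R_1+R_2) = 19×27/95 = 5.4 V. With the source grounded, V_GS = V_G = 5.4 V.
Assume saturation: I_D = (k_n/2)(V_GS − V_t)² = (3.1/2)×(5.4 − 2.2)² = 1.55×3.2² = 15.9 mA.
V_DS = V_DD − I_D·R_D = 19 − 15.9×0.56 = 10.1 V.
Saturation requires V_DS ≥ V_GS − V_t = 3.2 V; 10.1 ≥ 3.2 ✓.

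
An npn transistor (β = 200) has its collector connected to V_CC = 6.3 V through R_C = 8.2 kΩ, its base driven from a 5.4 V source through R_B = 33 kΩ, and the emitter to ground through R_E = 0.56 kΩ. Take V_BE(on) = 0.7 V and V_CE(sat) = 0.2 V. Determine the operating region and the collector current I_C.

Assume active: I_B = (5.4 − 0.7)/(33 + 201×0.56) = 0.0323 mA, I_C = β·I_B = 6.46 mA.
Then V_CE = 6.3 − 6.46×8.2 − 6.49×0.56 = -50.3 V < 0.2 V — the active assumption fails.
Re-solve with V_CE = 0.2 V. KCL at the emitter: V_E/R_E = (V_BB−0.7−V_E)/R_B + (V_CC−0.2−V_E)/R_C, giving V_E = 0.457 V.
I_C = (V_CC − 0.2 − V_E)/R_C = (6.1 − 0.457)/8.2 = 0.688 mA.
Check: I_B = (4.7 − 0.457)/33 = 0.129 mA, and β·I_B = 25.7 mA > I_C, confirming saturation.

saturation; I_C ≈ 0.69 mA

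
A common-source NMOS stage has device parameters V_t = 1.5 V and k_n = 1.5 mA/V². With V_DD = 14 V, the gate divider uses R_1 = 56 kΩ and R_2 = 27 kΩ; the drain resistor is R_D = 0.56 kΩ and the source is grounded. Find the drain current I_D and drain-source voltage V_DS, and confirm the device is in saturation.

V_G = V_DD·R_2/(R_1+R_2) = 14×27/83 = 4.55 V. With the source grounded, V_GS = V_G = 4.55 V.
Assume saturation: I_D = (k_n/2)(V_GS − V_t)² = (1.5/2)×(4.55 − 1.5)² = 0.75×3.05² = 7 mA.
V_DS = V_DD − I_D·R_D = 14 − 7×0.56 = 10.1 V.
Saturation requires V_DS ≥ V_GS − V_t = 3.05 V; 10.1 ≥ 3.05 ✓.

I_D ≈ 7 mA, V_DS ≈ 10 V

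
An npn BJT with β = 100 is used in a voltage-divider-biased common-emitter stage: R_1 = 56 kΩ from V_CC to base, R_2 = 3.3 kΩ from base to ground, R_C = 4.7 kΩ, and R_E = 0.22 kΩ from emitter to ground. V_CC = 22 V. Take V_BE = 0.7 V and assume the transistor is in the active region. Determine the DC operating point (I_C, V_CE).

Thevenize the base divider: V_Th = V_CC·R_2/(R_1+R_2) = 22×3.3/59.3 = 1.22 V, R_Th = R_1‖R_2 = 3.12 kΩ.
Base-emitter loop: V_Th = I_B·R_Th + V_BE + (β+1)I_B·R_E, so I_B = (1.22 − 0.7) / (3.12 + 101×0.22) = 0.0207 mA.
I_C = β·I_B = 100×0.0207 = 2.07 mA, and I_E = (β+1)I_B = 2.09 mA.
V_CE = V_CC − I_C·R_C − I_E·R_E = 22 − 2.07×4.7 − 2.09×0.22 = 11.8 V.
V_CE = 11.8 V > 0.2 V confirms active-region operation.

I_C ≈ 2.1 mA, V_CE ≈ 12 V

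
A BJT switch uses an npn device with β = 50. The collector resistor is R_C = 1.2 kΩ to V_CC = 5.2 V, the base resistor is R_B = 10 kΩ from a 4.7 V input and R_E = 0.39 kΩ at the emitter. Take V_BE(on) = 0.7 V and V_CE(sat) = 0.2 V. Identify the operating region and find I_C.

saturation; I_C ≈ 3.1 mA

Assume active: I_B = (4.7 − 0.7)/(10 + 51×0.39) = 0.134 mA, I_C = β·I_B = 6.69 mA.
Then V_CE = 5.2 − 6.69×1.2 − 6.83×0.39 = -5.49 V < 0.2 V — the active assumption fails.
Re-solve with V_CE = 0.2 V. KCL at the emitter: V_E/R_E = (V_BB−0.7−V_E)/R_B + (V_CC−0.2−V_E)/R_C, giving V_E = 1.31 V.
I_C = (V_CC − 0.2 − V_E)/R_C = (5 − 1.31)/1.2 = 3.08 mA.
Check: I_B = (4 − 1.31)/10 = 0.269 mA, and β·I_B = 13.5 mA > I_C, confirming saturation.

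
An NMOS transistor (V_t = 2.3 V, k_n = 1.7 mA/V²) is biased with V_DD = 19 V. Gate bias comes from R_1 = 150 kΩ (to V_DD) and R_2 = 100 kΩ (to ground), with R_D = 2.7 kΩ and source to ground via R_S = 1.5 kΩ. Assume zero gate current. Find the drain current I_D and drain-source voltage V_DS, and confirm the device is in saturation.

V_G = V_DD·R_2/(R_1+R_2) = 19×100/250 = 7.6 V.
Assume saturation: I_D = (k_n/2)(V_GS − V_t)² with V_GS = V_G − I_D·R_S = 7.6 − 1.5·I_D.
Substituting gives 1.91·I_D² − 14.5·I_D + 23.9 = 0, with roots I_D = 2.41 or 5.18 mA.
The root I_D = 5.18 mA gives V_GS = -0.168 V ≤ V_t, so take I_D = 2.41 mA.
Then V_GS = 3.98 V and V_DS = V_DD − I_D(R_D+R_S) = 19 − 2.41×4.2 = 8.88 V.
Saturation requires V_DS ≥ V_GS − V_t = 1.68 V; 8.88 ≥ 1.68 ✓.

I_D ≈ 2.4 mA, V_DS ≈ 8.9 V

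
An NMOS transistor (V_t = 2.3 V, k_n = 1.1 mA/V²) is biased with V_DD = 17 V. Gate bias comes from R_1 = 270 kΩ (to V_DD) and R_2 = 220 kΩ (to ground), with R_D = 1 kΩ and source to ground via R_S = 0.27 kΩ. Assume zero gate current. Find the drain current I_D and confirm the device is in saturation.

V_G = V_DD·R_2/(R_1+R_2) = 17×220/490 = 7.63 V.
Assume saturation: I_D = (k_n/2)(V_GS − V_t)² with V_GS = V_G − I_D·R_S = 7.63 − 0.27·I_D.
Substituting gives 0.0401·I_D² − 2.58·I_D + 15.6 = 0, with roots I_D = 6.76 or 57.7 mA.
The root I_D = 57.7 mA gives V_GS = -7.94 V ≤ V_t, so take I_D = 6.76 mA.
Then V_GS = 5.81 V and V_DS = V_DD − I_D(R_D+R_S) = 17 − 6.76×1.27 = 8.41 V.
Saturation requires V_DS ≥ V_GS − V_t = 3.51 V; 8.41 ≥ 3.51 ✓.

I_D ≈ 6.8 mA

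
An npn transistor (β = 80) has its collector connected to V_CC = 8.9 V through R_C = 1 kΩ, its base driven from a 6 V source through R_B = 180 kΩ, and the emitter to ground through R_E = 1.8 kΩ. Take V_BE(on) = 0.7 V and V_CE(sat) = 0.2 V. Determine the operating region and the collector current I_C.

Assume active. Base-emitter loop: I_B = (V_BB − V_BE)/(R_B + (β+1)R_E) = (6 − 0.7)/(180 + 81×1.8) = 0.0163 mA.
I_C = β·I_B = 80×0.0163 = 1.3 mA.
V_CE = V_CC − I_C·R_C − I_E·R_E = 8.9 − 1.3×1 − 1.32×1.8 = 5.23 V > V_CE(sat), so the active-region assumption holds.

active; I_C ≈ 1.3 mA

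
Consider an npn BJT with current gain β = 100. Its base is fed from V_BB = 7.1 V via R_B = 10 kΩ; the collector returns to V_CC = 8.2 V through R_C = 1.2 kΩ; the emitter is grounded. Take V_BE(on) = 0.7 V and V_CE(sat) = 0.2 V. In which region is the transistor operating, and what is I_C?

Assume active: I_B = (7.1 − 0.7)/10 = 0.64 mA, giving I_C = β·I_B = 64 mA.
But then V_CE = 8.2 − 64×1.2 = -68.6 V < V_CE(sat) = 0.2 V — impossible in the active region.
So the transistor is saturated. With V_CE = 0.2 V, I_C = (V_CC − 0.2)/R_C = 8/1.2 = 6.67 mA.
Check: β·I_B = 64 mA > I_C = 6.67 mA, confirming saturation.

saturation; I_C ≈ 6.7 mA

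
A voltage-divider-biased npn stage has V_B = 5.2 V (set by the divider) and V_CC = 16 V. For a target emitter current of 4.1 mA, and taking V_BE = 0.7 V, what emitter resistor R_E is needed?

V_E = V_B − V_BE = 5.2 − 0.7 = 4.5 V.
R_E = V_E / I_E = 4.5 / 4.1 = 1.1 kΩ.

R_E ≈ 1.1 kΩ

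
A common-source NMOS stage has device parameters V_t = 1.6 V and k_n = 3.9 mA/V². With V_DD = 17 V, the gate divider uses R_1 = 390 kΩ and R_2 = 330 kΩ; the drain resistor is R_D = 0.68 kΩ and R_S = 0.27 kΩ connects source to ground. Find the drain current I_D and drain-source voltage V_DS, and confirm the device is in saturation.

I_D ≈ 13 mA, V_DS ≈ 4.4 V

V_G = V_DD·R_2/(R_1+R_2) = 17×330/720 = 7.79 V.
Assume saturation: I_D = (k_n/2)(V_GS − V_t)² with V_GS = V_G − I_D·R_S = 7.79 − 0.27·I_D.
Substituting gives 0.142·I_D² − 7.52·I_D + 74.8 = 0, with roots I_D = 13.3 or 39.6 mA.
The root I_D = 39.6 mA gives V_GS = -2.91 V ≤ V_t, so take I_D = 13.3 mA.
Then V_GS = 4.21 V and V_DS = V_DD − I_D(R_D+R_S) = 17 − 13.3×0.95 = 4.39 V.
Saturation requires V_DS ≥ V_GS − V_t = 2.61 V; 4.39 ≥ 2.61 ✓.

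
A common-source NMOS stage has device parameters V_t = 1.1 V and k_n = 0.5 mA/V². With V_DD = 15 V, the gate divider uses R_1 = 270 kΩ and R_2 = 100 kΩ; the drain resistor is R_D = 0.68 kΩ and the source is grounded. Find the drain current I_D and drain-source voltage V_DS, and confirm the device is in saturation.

I_D ≈ 2.2 mA, V_DS ≈ 14 V

V_G = V_DD·R_2/(R_1+R_2) = 15×100/370 = 4.05 V. With the source grounded, V_GS = V_G = 4.05 V.
Assume saturation: I_D = (k_n/2)(V_GS − V_t)² = (0.5/2)×(4.05 − 1.1)² = 0.25×2.95² = 2.18 mA.
V_DS = V_DD − I_D·R_D = 15 − 2.18×0.68 = 13.5 V.
Saturation requires V_DS ≥ V_GS − V_t = 2.95 V; 13.5 ≥ 2.95 ✓.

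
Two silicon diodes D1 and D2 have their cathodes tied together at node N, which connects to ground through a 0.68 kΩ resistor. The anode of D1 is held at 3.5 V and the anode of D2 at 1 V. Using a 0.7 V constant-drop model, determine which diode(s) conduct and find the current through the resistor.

Only D1 conducts; I_R ≈ 4.1 mA

Assume both conduct. Then node N would need to be at both 3.5−0.7 = 2.8 V and 1−0.7 = 0.3 V, which is impossible.
Assume only D1 conducts: V_N = 3.5 − 0.7 = 2.8 V, so I_R = 2.8/0.68 = 4.12 mA.
Check D2: its anode-to-cathode voltage is 1 − 2.8 = -1.8 V < 0.7 V, so it is off. The assumption is consistent.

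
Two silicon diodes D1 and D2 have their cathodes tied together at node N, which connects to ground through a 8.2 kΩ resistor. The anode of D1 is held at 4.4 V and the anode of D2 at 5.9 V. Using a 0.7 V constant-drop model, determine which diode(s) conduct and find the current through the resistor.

Assume both conduct. Then node N would need to be at both 4.4−0.7 = 3.7 V and 5.9−0.7 = 5.2 V, which is impossible.
Assume only D2 conducts: V_N = 5.9 − 0.7 = 5.2 V, so I_R = 5.2/8.2 = 0.634 mA.
Check D1: its anode-to-cathode voltage is 4.4 − 5.2 = -0.8 V < 0.7 V, so it is off. The assumption is consistent.

Only D2 conducts; I_R ≈ 0.63 mA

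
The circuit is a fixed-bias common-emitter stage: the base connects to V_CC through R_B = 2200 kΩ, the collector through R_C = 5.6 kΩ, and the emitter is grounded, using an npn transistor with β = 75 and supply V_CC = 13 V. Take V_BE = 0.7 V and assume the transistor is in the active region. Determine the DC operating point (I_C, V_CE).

I_C ≈ 0.42 mA, V_CE ≈ 11 V

Base loop: V_CC = I_B·R_B + V_BE, so I_B = (13 − 0.7)/2200 kΩ = 0.00559 mA.
In the active region I_C = β·I_B = 75 × 0.00559 = 0.419 mA.
Collector loop: V_CE = V_CC − I_C·R_C = 13 − 0.419×5.6 = 10.7 V.
Since V_CE = 10.7 V > V_CE(sat) ≈ 0.2 V, the transistor is in the active region as assumed.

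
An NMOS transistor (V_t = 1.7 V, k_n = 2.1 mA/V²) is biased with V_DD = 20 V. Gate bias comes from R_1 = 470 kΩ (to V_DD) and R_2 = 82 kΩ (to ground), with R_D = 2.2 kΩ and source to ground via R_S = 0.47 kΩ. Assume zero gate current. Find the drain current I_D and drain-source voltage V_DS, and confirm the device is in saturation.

I_D ≈ 0.82 mA, V_DS ≈ 18 V

V_G = V_DD·R_2/(R_1+R_2) = 20×82/552 = 2.97 V.
Assume saturation: I_D = (k_n/2)(V_GS − V_t)² with V_GS = V_G − I_D·R_S = 2.97 − 0.47·I_D.
Substituting gives 0.232·I_D² − 2.25·I_D + 1.7 = 0, with roots I_D = 0.822 or 8.9 mA.
The root I_D = 8.9 mA gives V_GS = -1.21 V ≤ V_t, so take I_D = 0.822 mA.
Then V_GS = 2.58 V and V_DS = V_DD − I_D(R_D+R_S) = 20 − 0.822×2.67 = 17.8 V.
Saturation requires V_DS ≥ V_GS − V_t = 0.885 V; 17.8 ≥ 0.885 ✓.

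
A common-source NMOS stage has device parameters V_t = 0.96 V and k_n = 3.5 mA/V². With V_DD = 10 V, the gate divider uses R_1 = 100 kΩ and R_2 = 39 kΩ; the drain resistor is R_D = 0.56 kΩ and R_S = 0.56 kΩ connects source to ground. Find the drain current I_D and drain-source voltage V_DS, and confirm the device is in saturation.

I_D ≈ 1.6 mA, V_DS ≈ 8.2 V

V_G = V_DD·R_2/(R_1+R_2) = 10×39/139 = 2.81 V.
Assume saturation: I_D = (k_n/2)(V_GS − V_t)² with V_GS = V_G − I_D·R_S = 2.81 − 0.56·I_D.
Substituting gives 0.549·I_D² − 4.62·I_D + 5.96 = 0, with roots I_D = 1.59 or 6.82 mA.
The root I_D = 6.82 mA gives V_GS = -1.01 V ≤ V_t, so take I_D = 1.59 mA.
Then V_GS = 1.91 V and V_DS = V_DD − I_D(R_D+R_S) = 10 − 1.59×1.12 = 8.22 V.
Saturation requires V_DS ≥ V_GS − V_t = 0.954 V; 8.22 ≥ 0.954 ✓.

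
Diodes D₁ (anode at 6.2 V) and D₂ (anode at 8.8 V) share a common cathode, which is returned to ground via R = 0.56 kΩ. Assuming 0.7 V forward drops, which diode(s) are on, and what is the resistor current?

Only D₂ conducts; I_R ≈ 14 mA

Assume both conduct. Then node N would need to be at both 6.2−0.7 = 5.5 V and 8.8−0.7 = 8.1 V, which is impossible.
Assume only D₂ conducts: V_N = 8.8 − 0.7 = 8.1 V, so I_R = 8.1/0.56 = 14.5 mA.
Check D₁: its anode-to-cathode voltage is 6.2 − 8.1 = -1.9 V < 0.7 V, so it is off. The assumption is consistent.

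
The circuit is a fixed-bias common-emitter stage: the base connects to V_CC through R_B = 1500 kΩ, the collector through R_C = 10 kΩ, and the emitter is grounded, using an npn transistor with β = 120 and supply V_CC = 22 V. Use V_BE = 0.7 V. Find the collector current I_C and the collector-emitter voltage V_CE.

I_C ≈ 1.7 mA, V_CE ≈ 5 V

Base loop: V_CC = I_B·R_B + V_BE, so I_B = (22 − 0.7)/1500 kΩ = 0.0142 mA.
In the active region I_C = β·I_B = 120 × 0.0142 = 1.7 mA.
Collector loop: V_CE = V_CC − I_C·R_C = 22 − 1.7×10 = 4.96 V.
Since V_CE = 4.96 V > V_CE(sat) ≈ 0.2 V, the transistor is in the active region as assumed.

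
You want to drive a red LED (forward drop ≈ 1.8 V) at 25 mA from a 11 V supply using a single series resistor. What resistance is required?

The resistor drops V_S − V_D = 11 − 1.8 = 9.2 V at 25 mA.
R = 9.2 V / 25 mA = 0.368 kΩ.

R ≈ 0.37 kΩ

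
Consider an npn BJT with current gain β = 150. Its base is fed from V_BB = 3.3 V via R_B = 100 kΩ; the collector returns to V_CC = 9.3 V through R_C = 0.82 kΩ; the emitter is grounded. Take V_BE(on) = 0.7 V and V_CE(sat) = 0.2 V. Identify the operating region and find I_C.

Assume active. Base-emitter loop: I_B = (V_BB − V_BE)/R_B = (3.3 − 0.7)/100 = 0.026 mA.
I_C = β·I_B = 150×0.026 = 3.9 mA.
V_CE = V_CC − I_C·R_C = 9.3 − 3.9×0.82 = 6.1 V > V_CE(sat), so the active-region assumption holds.

active; I_C ≈ 3.9 mA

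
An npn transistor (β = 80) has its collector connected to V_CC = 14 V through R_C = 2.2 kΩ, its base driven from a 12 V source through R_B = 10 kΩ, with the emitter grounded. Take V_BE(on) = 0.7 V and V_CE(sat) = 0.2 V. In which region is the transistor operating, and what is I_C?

saturation; I_C ≈ 6.3 mA

Assume active: I_B = (12 − 0.7)/10 = 1.13 mA, giving I_C = β·I_B = 90.4 mA.
But then V_CE = 14 − 90.4×2.2 = -185 V < V_CE(sat) = 0.2 V — impossible in the active region.
So the transistor is saturated. With V_CE = 0.2 V, I_C = (V_CC − 0.2)/R_C = 13.8/2.2 = 6.27 mA.
Check: β·I_B = 90.4 mA > I_C = 6.27 mA, confirming saturation.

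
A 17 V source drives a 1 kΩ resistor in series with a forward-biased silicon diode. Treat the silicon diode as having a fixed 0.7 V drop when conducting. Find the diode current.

I ≈ 16 mA

KVL around the loop: 17 = V_D + I·R = 0.7 + I × 1 kΩ.
So I = (17 − 0.7) / 1 kΩ = 16.3 / 1 = 16.3 mA.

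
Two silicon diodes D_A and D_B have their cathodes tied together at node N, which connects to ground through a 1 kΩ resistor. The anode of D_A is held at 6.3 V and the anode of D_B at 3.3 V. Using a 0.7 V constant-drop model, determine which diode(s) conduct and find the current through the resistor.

Only D_A conducts; I_R ≈ 5.6 mA

Assume both conduct. Then node N would need to be at both 6.3−0.7 = 5.6 V and 3.3−0.7 = 2.6 V, which is impossible.
Assume only D_A conducts: V_N = 6.3 − 0.7 = 5.6 V, so I_R = 5.6/1 = 5.6 mA.
Check D_B: its anode-to-cathode voltage is 3.3 − 5.6 = -2.3 V < 0.7 V, so it is off. The assumption is consistent.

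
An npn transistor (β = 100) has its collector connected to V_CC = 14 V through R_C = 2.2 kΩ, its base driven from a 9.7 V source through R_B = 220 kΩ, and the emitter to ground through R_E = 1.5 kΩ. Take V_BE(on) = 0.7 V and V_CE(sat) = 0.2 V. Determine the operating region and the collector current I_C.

Assume active. Base-emitter loop: I_B = (V_BB − V_BE)/(R_B + (β+1)R_E) = (9.7 − 0.7)/(220 + 101×1.5) = 0.0242 mA.
I_C = β·I_B = 100×0.0242 = 2.42 mA.
V_CE = V_CC − I_C·R_C − I_E·R_E = 14 − 2.42×2.2 − 2.45×1.5 = 5 V > V_CE(sat), so the active-region assumption holds.

active; I_C ≈ 2.4 mA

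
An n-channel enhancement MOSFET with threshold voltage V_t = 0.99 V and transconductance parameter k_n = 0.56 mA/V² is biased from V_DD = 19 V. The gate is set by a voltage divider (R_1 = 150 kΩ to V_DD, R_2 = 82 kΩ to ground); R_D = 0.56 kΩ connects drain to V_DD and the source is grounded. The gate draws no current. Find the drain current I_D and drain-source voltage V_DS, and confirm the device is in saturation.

V_G = V_DD·R_2/(R_1+R_2) = 19×82/232 = 6.72 V. With the source grounded, V_GS = V_G = 6.72 V.
Assume saturation: I_D = (k_n/2)(V_GS − V_t)² = (0.56/2)×(6.72 − 0.99)² = 0.28×5.73² = 9.18 mA.
V_DS = V_DD − I_D·R_D = 19 − 9.18×0.56 = 13.9 V.
Saturation requires V_DS ≥ V_GS − V_t = 5.73 V; 13.9 ≥ 5.73 ✓.

I_D ≈ 9.2 mA, V_DS ≈ 14 V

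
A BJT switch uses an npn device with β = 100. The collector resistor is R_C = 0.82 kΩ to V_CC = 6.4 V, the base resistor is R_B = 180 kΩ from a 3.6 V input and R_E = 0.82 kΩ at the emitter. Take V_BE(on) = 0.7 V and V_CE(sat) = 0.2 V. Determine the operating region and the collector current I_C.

active; I_C ≈ 1.1 mA

Assume active. Base-emitter loop: I_B = (V_BB − V_BE)/(R_B + (β+1)R_E) = (3.6 − 0.7)/(180 + 101×0.82) = 0.011 mA.
I_C = β·I_B = 100×0.011 = 1.1 mA.
V_CE = V_CC − I_C·R_C − I_E·R_E = 6.4 − 1.1×0.82 − 1.11×0.82 = 4.58 V > V_CE(sat), so the active-region assumption holds.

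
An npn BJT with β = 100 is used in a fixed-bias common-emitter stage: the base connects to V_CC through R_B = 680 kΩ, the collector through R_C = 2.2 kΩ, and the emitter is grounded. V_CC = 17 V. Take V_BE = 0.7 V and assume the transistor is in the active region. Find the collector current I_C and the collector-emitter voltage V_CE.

I_C ≈ 2.4 mA, V_CE ≈ 12 V

Base loop: V_CC = I_B·R_B + V_BE, so I_B = (17 − 0.7)/680 kΩ = 0.024 mA.
In the active region I_C = β·I_B = 100 × 0.024 = 2.4 mA.
Collector loop: V_CE = V_CC − I_C·R_C = 17 − 2.4×2.2 = 11.7 V.
Since V_CE = 11.7 V > V_CE(sat) ≈ 0.2 V, the transistor is in the active region as assumed.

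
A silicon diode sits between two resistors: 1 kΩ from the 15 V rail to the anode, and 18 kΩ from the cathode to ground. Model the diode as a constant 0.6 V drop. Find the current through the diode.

The two resistors are in series with the diode, so KVL gives 15 = I·1 + 0.6 + I·18.
I = (15 − 0.6) / (1 + 18) kΩ = 14.4 / 19 = 0.758 mA.

I ≈ 0.76 mA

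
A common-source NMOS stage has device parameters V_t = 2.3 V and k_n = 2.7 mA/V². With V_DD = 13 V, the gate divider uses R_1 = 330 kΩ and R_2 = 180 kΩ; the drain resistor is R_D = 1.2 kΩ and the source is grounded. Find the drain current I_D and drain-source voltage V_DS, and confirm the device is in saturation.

I_D ≈ 7.1 mA, V_DS ≈ 4.5 V

V_G = V_DD·R_2/(R_1+R_2) = 13×180/510 = 4.59 V. With the source grounded, V_GS = V_G = 4.59 V.
Assume saturation: I_D = (k_n/2)(V_GS − V_t)² = (2.7/2)×(4.59 − 2.3)² = 1.35×2.29² = 7.07 mA.
V_DS = V_DD − I_D·R_D = 13 − 7.07×1.2 = 4.52 V.
Saturation requires V_DS ≥ V_GS − V_t = 2.29 V; 4.52 ≥ 2.29 ✓.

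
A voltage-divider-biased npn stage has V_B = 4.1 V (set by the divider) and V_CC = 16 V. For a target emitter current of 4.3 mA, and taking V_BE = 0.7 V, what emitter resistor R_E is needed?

R_E ≈ 0.79 kΩ

V_E = V_B − V_BE = 4.1 − 0.7 = 3.4 V.
R_E = V_E / I_E = 3.4 / 4.3 = 0.791 kΩ.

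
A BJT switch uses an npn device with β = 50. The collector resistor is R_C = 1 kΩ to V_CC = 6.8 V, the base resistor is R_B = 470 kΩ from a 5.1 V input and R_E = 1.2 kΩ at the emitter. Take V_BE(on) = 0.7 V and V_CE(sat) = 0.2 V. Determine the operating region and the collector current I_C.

Assume active. Base-emitter loop: I_B = (V_BB − V_BE)/(R_B + (β+1)R_E) = (5.1 − 0.7)/(470 + 51×1.2) = 0.00828 mA.
I_C = β·I_B = 50×0.00828 = 0.414 mA.
V_CE = V_CC − I_C·R_C − I_E·R_E = 6.8 − 0.414×1 − 0.422×1.2 = 5.88 V > V_CE(sat), so the active-region assumption holds.

active; I_C ≈ 0.41 mA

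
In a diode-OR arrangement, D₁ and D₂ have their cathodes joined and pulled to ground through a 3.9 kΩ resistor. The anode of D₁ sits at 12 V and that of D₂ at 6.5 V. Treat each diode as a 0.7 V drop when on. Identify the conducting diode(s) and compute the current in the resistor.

Assume both conduct. Then node N would need to be at both 12−0.7 = 11.3 V and 6.5−0.7 = 5.8 V, which is impossible.
Assume only D₁ conducts: V_N = 12 − 0.7 = 11.3 V, so I_R = 11.3/3.9 = 2.9 mA.
Check D₂: its anode-to-cathode voltage is 6.5 − 11.3 = -4.8 V < 0.7 V, so it is off. The assumption is consistent.

Only D₁ conducts; I_R ≈ 2.9 mA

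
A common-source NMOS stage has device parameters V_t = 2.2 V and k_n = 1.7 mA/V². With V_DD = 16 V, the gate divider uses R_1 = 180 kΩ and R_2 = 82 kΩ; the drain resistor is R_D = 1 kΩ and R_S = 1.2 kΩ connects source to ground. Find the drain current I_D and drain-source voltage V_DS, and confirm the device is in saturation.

V_G = V_DD·R_2/(R_1+R_2) = 16×82/262 = 5.01 V.
Assume saturation: I_D = (k_n/2)(V_GS − V_t)² with V_GS = V_G − I_D·R_S = 5.01 − 1.2·I_D.
Substituting gives 1.22·I_D² − 6.73·I_D + 6.7 = 0, with roots I_D = 1.31 or 4.19 mA.
The root I_D = 4.19 mA gives V_GS = -0.0202 V ≤ V_t, so take I_D = 1.31 mA.
Then V_GS = 3.44 V and V_DS = V_DD − I_D(R_D+R_S) = 16 − 1.31×2.2 = 13.1 V.
Saturation requires V_DS ≥ V_GS − V_t = 1.24 V; 13.1 ≥ 1.24 ✓.

I_D ≈ 1.3 mA, V_DS ≈ 13 V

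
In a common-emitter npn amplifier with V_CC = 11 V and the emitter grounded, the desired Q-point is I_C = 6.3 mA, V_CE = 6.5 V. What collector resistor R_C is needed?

R_C ≈ 0.71 kΩ

Collector loop: V_CC = I_C·R_C + V_CE.
R_C = (V_CC − V_CE)/I_C = (11 − 6.5)/6.3 = 0.714 kΩ.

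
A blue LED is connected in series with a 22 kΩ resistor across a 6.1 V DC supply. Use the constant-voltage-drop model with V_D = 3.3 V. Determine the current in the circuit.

KVL around the loop: 6.1 = V_D + I·R = 3.3 + I × 22 kΩ.
So I = (6.1 − 3.3) / 22 kΩ = 2.8 / 22 = 0.127 mA.

I ≈ 0.13 mA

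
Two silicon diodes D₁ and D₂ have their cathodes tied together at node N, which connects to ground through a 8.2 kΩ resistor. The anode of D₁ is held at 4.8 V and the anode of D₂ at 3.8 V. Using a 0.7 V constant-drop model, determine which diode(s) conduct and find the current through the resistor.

Assume both conduct. Then node N would need to be at both 4.8−0.7 = 4.1 V and 3.8−0.7 = 3.1 V, which is impossible.
Assume only D₁ conducts: V_N = 4.8 − 0.7 = 4.1 V, so I_R = 4.1/8.2 = 0.5 mA.
Check D₂: its anode-to-cathode voltage is 3.8 − 4.1 = -0.3 V < 0.7 V, so it is off. The assumption is consistent.

Only D₁ conducts; I_R ≈ 0.5 mA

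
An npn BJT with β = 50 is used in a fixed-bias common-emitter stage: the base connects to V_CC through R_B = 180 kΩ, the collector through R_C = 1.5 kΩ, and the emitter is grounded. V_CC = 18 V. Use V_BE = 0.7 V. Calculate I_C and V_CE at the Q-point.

Base loop: V_CC = I_B·R_B + V_BE, so I_B = (18 − 0.7)/180 kΩ = 0.0961 mA.
In the active region I_C = β·I_B = 50 × 0.0961 = 4.81 mA.
Collector loop: V_CE = V_CC − I_C·R_C = 18 − 4.81×1.5 = 10.8 V.
Since V_CE = 10.8 V > V_CE(sat) ≈ 0.2 V, the transistor is in the active region as assumed.

I_C ≈ 4.8 mA, V_CE ≈ 11 V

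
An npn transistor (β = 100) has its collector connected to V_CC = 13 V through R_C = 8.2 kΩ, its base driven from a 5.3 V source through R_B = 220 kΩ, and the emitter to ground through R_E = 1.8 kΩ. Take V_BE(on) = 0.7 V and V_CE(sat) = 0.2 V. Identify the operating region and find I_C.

active; I_C ≈ 1.1 mA

Assume active. Base-emitter loop: I_B = (V_BB − V_BE)/(R_B + (β+1)R_E) = (5.3 − 0.7)/(220 + 101×1.8) = 0.0114 mA.
I_C = β·I_B = 100×0.0114 = 1.14 mA.
V_CE = V_CC − I_C·R_C − I_E·R_E = 13 − 1.14×8.2 − 1.16×1.8 = 1.53 V > V_CE(sat), so the active-region assumption holds.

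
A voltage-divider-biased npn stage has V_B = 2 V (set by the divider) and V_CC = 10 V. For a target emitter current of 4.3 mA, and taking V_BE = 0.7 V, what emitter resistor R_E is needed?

V_E = V_B − V_BE = 2 − 0.7 = 1.3 V.
R_E = V_E / I_E = 1.3 / 4.3 = 0.302 kΩ.

R_E ≈ 0.3 kΩ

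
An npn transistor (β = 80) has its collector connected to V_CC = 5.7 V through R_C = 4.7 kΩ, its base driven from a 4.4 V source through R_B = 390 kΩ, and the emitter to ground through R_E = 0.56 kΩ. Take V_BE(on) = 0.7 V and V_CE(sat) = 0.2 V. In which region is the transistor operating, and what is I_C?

active; I_C ≈ 0.68 mA

Assume active. Base-emitter loop: I_B = (V_BB − V_BE)/(R_B + (β+1)R_E) = (4.4 − 0.7)/(390 + 81×0.56) = 0.0085 mA.
I_C = β·I_B = 80×0.0085 = 0.68 mA.
V_CE = V_CC − I_C·R_C − I_E·R_E = 5.7 − 0.68×4.7 − 0.688×0.56 = 2.12 V > V_CE(sat), so the active-region assumption holds.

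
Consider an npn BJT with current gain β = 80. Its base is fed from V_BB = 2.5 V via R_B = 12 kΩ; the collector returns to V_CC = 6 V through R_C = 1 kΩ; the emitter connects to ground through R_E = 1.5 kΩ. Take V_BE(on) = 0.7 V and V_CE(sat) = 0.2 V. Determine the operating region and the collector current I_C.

Assume active. Base-emitter loop: I_B = (V_BB − V_BE)/(R_B + (β+1)R_E) = (2.5 − 0.7)/(12 + 81×1.5) = 0.0135 mA.
I_C = β·I_B = 80×0.0135 = 1.08 mA.
V_CE = V_CC − I_C·R_C − I_E·R_E = 6 − 1.08×1 − 1.09×1.5 = 3.28 V > V_CE(sat), so the active-region assumption holds.

active; I_C ≈ 1.1 mA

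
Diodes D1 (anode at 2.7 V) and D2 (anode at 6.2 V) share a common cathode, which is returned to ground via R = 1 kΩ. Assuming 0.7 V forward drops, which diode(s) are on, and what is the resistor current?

Assume both conduct. Then node N would need to be at both 2.7−0.7 = 2 V and 6.2−0.7 = 5.5 V, which is impossible.
Assume only D2 conducts: V_N = 6.2 − 0.7 = 5.5 V, so I_R = 5.5/1 = 5.5 mA.
Check D1: its anode-to-cathode voltage is 2.7 − 5.5 = -2.8 V < 0.7 V, so it is off. The assumption is consistent.

Only D2 conducts; I_R ≈ 5.5 mA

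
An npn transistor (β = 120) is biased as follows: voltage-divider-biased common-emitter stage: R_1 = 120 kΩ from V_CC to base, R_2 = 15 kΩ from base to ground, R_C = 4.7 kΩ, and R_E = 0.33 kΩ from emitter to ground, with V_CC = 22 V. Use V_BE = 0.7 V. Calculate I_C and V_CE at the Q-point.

I_C ≈ 3.9 mA, V_CE ≈ 2.2 V

Thevenize the base divider: V_Th = V_CC·R_2/(R_1+R_2) = 22×15/135 = 2.44 V, R_Th = R_1‖R_2 = 13.3 kΩ.
Base-emitter loop: V_Th = I_B·R_Th + V_BE + (β+1)I_B·R_E, so I_B = (2.44 − 0.7) / (13.3 + 121×0.33) = 0.0328 mA.
I_C = β·I_B = 120×0.0328 = 3.93 mA, and I_E = (β+1)I_B = 3.96 mA.
V_CE = V_CC − I_C·R_C − I_E·R_E = 22 − 3.93×4.7 − 3.96×0.33 = 2.22 V.
V_CE = 2.22 V > 0.2 V confirms active-region operation.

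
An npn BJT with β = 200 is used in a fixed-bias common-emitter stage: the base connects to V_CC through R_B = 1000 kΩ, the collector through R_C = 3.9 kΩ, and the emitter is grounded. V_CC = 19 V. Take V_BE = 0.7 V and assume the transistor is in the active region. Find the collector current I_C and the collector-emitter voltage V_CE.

I_C ≈ 3.7 mA, V_CE ≈ 4.7 V

Base loop: V_CC = I_B·R_B + V_BE, so I_B = (19 − 0.7)/1000 kΩ = 0.0183 mA.
In the active region I_C = β·I_B = 200 × 0.0183 = 3.66 mA.
Collector loop: V_CE = V_CC − I_C·R_C = 19 − 3.66×3.9 = 4.73 V.
Since V_CE = 4.73 V > V_CE(sat) ≈ 0.2 V, the transistor is in the active region as assumed.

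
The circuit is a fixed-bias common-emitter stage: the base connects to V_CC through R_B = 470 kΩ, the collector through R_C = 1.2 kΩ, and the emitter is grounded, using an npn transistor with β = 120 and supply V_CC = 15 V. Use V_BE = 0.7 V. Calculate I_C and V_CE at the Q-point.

Base loop: V_CC = I_B·R_B + V_BE, so I_B = (15 − 0.7)/470 kΩ = 0.0304 mA.
In the active region I_C = β·I_B = 120 × 0.0304 = 3.65 mA.
Collector loop: V_CE = V_CC − I_C·R_C = 15 − 3.65×1.2 = 10.6 V.
Since V_CE = 10.6 V > V_CE(sat) ≈ 0.2 V, the transistor is in the active region as assumed.

I_C ≈ 3.7 mA, V_CE ≈ 11 V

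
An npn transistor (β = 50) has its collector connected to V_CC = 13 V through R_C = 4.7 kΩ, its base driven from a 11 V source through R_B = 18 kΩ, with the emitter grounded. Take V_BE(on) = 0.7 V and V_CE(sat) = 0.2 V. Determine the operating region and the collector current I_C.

saturation; I_C ≈ 2.7 mA

Assume active: I_B = (11 − 0.7)/18 = 0.572 mA, giving I_C = β·I_B = 28.6 mA.
But then V_CE = 13 − 28.6×4.7 = -121 V < V_CE(sat) = 0.2 V — impossible in the active region.
So the transistor is saturated. With V_CE = 0.2 V, I_C = (V_CC − 0.2)/R_C = 12.8/4.7 = 2.72 mA.
Check: β·I_B = 28.6 mA > I_C = 2.72 mA, confirming saturation.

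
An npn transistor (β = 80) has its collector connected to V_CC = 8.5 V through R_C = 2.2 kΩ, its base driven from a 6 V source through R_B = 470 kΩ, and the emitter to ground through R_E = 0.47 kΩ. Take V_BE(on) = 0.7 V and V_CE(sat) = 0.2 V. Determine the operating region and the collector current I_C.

active; I_C ≈ 0.83 mA

Assume active. Base-emitter loop: I_B = (V_BB − V_BE)/(R_B + (β+1)R_E) = (6 − 0.7)/(470 + 81×0.47) = 0.0104 mA.
I_C = β·I_B = 80×0.0104 = 0.835 mA.
V_CE = V_CC − I_C·R_C − I_E·R_E = 8.5 − 0.835×2.2 − 0.845×0.47 = 6.27 V > V_CE(sat), so the active-region assumption holds.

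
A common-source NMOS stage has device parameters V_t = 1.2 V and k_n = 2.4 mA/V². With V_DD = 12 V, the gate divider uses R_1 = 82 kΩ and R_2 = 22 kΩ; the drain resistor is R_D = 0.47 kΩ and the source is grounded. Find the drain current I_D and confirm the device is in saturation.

V_G = V_DD·R_2/(R_1+R_2) = 12×22/104 = 2.54 V. With the source grounded, V_GS = V_G = 2.54 V.
Assume saturation: I_D = (k_n/2)(V_GS − V_t)² = (2.4/2)×(2.54 − 1.2)² = 1.2×1.34² = 2.15 mA.
V_DS = V_DD − I_D·R_D = 12 − 2.15×0.47 = 11 V.
Saturation requires V_DS ≥ V_GS − V_t = 1.34 V; 11 ≥ 1.34 ✓.

I_D ≈ 2.1 mA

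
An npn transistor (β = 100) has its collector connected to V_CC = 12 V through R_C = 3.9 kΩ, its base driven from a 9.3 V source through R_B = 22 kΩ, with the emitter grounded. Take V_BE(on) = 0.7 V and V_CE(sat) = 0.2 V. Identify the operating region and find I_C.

saturation; I_C ≈ 3 mA

Assume active: I_B = (9.3 − 0.7)/22 = 0.391 mA, giving I_C = β·I_B = 39.1 mA.
But then V_CE = 12 − 39.1×3.9 = -140 V < V_CE(sat) = 0.2 V — impossible in the active region.
So the transistor is saturated. With V_CE = 0.2 V, I_C = (V_CC − 0.2)/R_C = 11.8/3.9 = 3.03 mA.
Check: β·I_B = 39.1 mA > I_C = 3.03 mA, confirming saturation.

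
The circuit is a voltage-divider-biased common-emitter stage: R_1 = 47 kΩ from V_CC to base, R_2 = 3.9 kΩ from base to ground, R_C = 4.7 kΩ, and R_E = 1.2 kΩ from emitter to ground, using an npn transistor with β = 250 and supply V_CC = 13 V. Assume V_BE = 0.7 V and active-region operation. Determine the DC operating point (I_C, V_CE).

Thevenize the base divider: V_Th = V_CC·R_2/(R_1+R_2) = 13×3.9/50.9 = 0.996 V, R_Th = R_1‖R_2 = 3.6 kΩ.
Base-emitter loop: V_Th = I_B·R_Th + V_BE + (β+1)I_B·R_E, so I_B = (0.996 − 0.7) / (3.6 + 251×1.2) = 0.000971 mA.
I_C = β·I_B = 250×0.000971 = 0.243 mA, and I_E = (β+1)I_B = 0.244 mA.
V_CE = V_CC − I_C·R_C − I_E·R_E = 13 − 0.243×4.7 − 0.244×1.2 = 11.6 V.
V_CE = 11.6 V > 0.2 V confirms active-region operation.

I_C ≈ 0.24 mA, V_CE ≈ 12 V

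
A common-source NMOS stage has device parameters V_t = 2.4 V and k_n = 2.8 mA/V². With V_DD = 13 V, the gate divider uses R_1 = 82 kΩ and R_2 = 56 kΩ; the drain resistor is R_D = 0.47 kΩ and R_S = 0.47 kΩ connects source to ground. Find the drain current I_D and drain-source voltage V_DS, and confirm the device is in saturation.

V_G = V_DD·R_2/(R_1+R_2) = 13×56/138 = 5.28 V.
Assume saturation: I_D = (k_n/2)(V_GS − V_t)² with V_GS = V_G − I_D·R_S = 5.28 − 0.47·I_D.
Substituting gives 0.309·I_D² − 4.78·I_D + 11.6 = 0, with roots I_D = 3 or 12.5 mA.
The root I_D = 12.5 mA gives V_GS = -0.584 V ≤ V_t, so take I_D = 3 mA.
Then V_GS = 3.86 V and V_DS = V_DD − I_D(R_D+R_S) = 13 − 3×0.94 = 10.2 V.
Saturation requires V_DS ≥ V_GS − V_t = 1.46 V; 10.2 ≥ 1.46 ✓.

I_D ≈ 3 mA, V_DS ≈ 10 V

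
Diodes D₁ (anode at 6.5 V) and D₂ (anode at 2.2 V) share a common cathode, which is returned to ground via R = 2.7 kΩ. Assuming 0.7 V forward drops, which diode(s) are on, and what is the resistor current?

Only D₁ conducts; I_R ≈ 2.1 mA

Assume both conduct. Then node N would need to be at both 6.5−0.7 = 5.8 V and 2.2−0.7 = 1.5 V, which is impossible.
Assume only D₁ conducts: V_N = 6.5 − 0.7 = 5.8 V, so I_R = 5.8/2.7 = 2.15 mA.
Check D₂: its anode-to-cathode voltage is 2.2 − 5.8 = -3.6 V < 0.7 V, so it is off. The assumption is consistent.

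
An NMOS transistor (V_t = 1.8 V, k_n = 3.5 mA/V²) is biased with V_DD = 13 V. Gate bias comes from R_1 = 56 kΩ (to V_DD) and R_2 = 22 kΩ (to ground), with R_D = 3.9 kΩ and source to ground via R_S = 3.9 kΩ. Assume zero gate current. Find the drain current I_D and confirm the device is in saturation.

V_G = V_DD·R_2/(R_1+R_2) = 13×22/78 = 3.67 V.
Assume saturation: I_D = (k_n/2)(V_GS − V_t)² with V_GS = V_G − I_D·R_S = 3.67 − 3.9·I_D.
Substituting gives 26.6·I_D² − 26.5·I_D + 6.1 = 0, with roots I_D = 0.362 or 0.633 mA.
The root I_D = 0.633 mA gives V_GS = 1.2 V ≤ V_t, so take I_D = 0.362 mA.
Then V_GS = 2.25 V and V_DS = V_DD − I_D(R_D+R_S) = 13 − 0.362×7.8 = 10.2 V.
Saturation requires V_DS ≥ V_GS − V_t = 0.455 V; 10.2 ≥ 0.455 ✓.

I_D ≈ 0.36 mA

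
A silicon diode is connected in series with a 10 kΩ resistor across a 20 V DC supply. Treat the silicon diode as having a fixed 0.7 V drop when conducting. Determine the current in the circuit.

I ≈ 1.9 mA

KVL around the loop: 20 = V_D + I·R = 0.7 + I × 10 kΩ.
So I = (20 − 0.7) / 10 kΩ = 19.3 / 10 = 1.93 mA.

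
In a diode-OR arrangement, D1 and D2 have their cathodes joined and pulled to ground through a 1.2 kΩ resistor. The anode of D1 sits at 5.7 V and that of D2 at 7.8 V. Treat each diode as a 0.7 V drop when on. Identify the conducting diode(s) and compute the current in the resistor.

Only D2 conducts; I_R ≈ 5.9 mA

Assume both conduct. Then node N would need to be at both 5.7−0.7 = 5 V and 7.8−0.7 = 7.1 V, which is impossible.
Assume only D2 conducts: V_N = 7.8 − 0.7 = 7.1 V, so I_R = 7.1/1.2 = 5.92 mA.
Check D1: its anode-to-cathode voltage is 5.7 − 7.1 = -1.4 V < 0.7 V, so it is off. The assumption is consistent.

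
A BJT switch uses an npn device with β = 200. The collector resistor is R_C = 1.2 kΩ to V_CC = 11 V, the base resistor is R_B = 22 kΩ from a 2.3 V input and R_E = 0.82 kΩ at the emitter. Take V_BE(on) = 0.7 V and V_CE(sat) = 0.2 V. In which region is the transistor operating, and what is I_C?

Assume active. Base-emitter loop: I_B = (V_BB − V_BE)/(R_B + (β+1)R_E) = (2.3 − 0.7)/(22 + 201×0.82) = 0.00856 mA.
I_C = β·I_B = 200×0.00856 = 1.71 mA.
V_CE = V_CC − I_C·R_C − I_E·R_E = 11 − 1.71×1.2 − 1.72×0.82 = 7.53 V > V_CE(sat), so the active-region assumption holds.

active; I_C ≈ 1.7 mA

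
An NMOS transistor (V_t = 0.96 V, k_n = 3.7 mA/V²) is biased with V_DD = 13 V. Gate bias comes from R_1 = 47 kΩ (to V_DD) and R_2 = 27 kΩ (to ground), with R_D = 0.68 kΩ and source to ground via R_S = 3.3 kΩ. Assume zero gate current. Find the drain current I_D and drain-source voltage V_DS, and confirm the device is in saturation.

V_G = V_DD·R_2/(R_1+R_2) = 13×27/74 = 4.74 V.
Assume saturation: I_D = (k_n/2)(V_GS − V_t)² with V_GS = V_G − I_D·R_S = 4.74 − 3.3·I_D.
Substituting gives 20.1·I_D² − 47.2·I_D + 26.5 = 0, with roots I_D = 0.931 or 1.41 mA.
The root I_D = 1.41 mA gives V_GS = 0.0866 V ≤ V_t, so take I_D = 0.931 mA.
Then V_GS = 1.67 V and V_DS = V_DD − I_D(R_D+R_S) = 13 − 0.931×3.98 = 9.29 V.
Saturation requires V_DS ≥ V_GS − V_t = 0.71 V; 9.29 ≥ 0.71 ✓.

I_D ≈ 0.93 mA, V_DS ≈ 9.3 V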